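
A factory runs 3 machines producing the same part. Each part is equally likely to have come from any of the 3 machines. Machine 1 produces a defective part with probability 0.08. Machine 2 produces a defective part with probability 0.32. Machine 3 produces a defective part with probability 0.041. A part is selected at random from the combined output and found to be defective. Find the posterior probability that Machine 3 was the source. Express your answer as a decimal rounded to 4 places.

P(defective|M1) = 0.08; P(defective|M2) = 0.32; P(defective|M3) = 0.041.
Prior × likelihood for each source: 0.333333·0.08=0.02667, 0.333333·0.32=0.1067, 0.333333·0.041=0.01367. Summing gives P(defective) = 0.14700.
P(Machine 3 | defective) = 0.01367 / 0.14700 = 0.0930.

Posterior probability ≈ 0.0930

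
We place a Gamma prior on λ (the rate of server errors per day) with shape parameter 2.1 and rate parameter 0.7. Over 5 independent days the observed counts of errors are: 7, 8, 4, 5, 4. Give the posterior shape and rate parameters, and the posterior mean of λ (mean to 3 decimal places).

Posterior: Gamma(shape=30.1, rate=5.7); mean ≈ 5.281

Total count ∑xᵢ = 28 over n = 5 days.
Gamma is conjugate to the Poisson likelihood: posterior is Gamma(shape = 2.1+28 = 30.1, rate = 0.7+5 = 5.7).
E[λ | data] = 30.1/5.7 = 5.281.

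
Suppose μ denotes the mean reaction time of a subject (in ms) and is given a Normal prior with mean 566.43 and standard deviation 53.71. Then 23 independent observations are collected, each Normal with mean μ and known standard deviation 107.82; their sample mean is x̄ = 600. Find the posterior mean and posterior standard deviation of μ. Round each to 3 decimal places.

Posterior mean ≈ 594.995; posterior SD ≈ 20.739

With known σ, the Normal prior is conjugate. Weight on the data is w = (n/σ²)/(n/σ² + 1/τ₀²) = 0.00197847/(0.00197847+0.00034665) = 0.85091.
Posterior mean = w·x̄ + (1−w)·μ₀ = 0.85091·600 + 0.14909·566.43 = 594.995. Posterior variance = 1/(0.00197847+0.00034665) = 430.086, so SD = 20.739.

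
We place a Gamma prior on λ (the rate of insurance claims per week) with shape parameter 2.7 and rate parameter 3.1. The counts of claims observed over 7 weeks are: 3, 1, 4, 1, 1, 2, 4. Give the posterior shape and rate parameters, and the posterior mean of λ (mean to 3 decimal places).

Total count ∑xᵢ = 16 over n = 7 weeks.
Gamma is conjugate to the Poisson likelihood: posterior is Gamma(shape = 2.7+16 = 18.7, rate = 3.1+7 = 10.1).
E[λ | data] = 18.7/10.1 = 1.851.

Posterior: Gamma(shape=18.7, rate=10.1); mean ≈ 1.851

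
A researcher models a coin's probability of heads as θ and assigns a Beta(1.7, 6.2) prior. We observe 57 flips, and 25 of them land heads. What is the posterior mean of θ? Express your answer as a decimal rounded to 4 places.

Posterior mean ≈ 0.4114

The binomial likelihood is conjugate to the Beta prior: with 25 successes and 32 failures, the posterior is Beta(1.7+25, 6.2+32) = Beta(26.7, 38.2).
Posterior mean = α/(α+β) = 26.7/64.9 = 0.4114.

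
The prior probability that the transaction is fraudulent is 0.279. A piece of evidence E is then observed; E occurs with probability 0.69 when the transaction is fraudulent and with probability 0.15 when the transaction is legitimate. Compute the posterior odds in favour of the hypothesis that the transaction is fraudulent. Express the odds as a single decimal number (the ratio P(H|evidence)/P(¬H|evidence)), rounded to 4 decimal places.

Prior odds = 0.279/(1−0.279) = 0.38696.
Likelihood ratio for E = 0.69/0.15 = 4.6000.
Posterior odds = prior odds × LR = 1.7800.

Posterior odds ≈ 1.7800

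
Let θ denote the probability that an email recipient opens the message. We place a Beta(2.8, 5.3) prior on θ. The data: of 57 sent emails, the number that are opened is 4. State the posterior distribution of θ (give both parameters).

Posterior: Beta(6.8, 58.3)

Observing 4 successes and 53 failures updates Beta(2.8, 5.3) by adding the success and failure counts to the two shape parameters: α = 2.8+4 = 6.8, β = 5.3+53 = 58.3.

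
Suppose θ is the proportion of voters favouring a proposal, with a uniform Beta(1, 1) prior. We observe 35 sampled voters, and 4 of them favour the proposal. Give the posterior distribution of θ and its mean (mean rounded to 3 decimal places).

Posterior: Beta(5, 32); mean ≈ 0.135

The binomial likelihood is conjugate to the Beta prior: with 4 successes and 31 failures, the posterior is Beta(1+4, 1+31) = Beta(5, 32).
E[θ | data] = 5/(5+32) = 0.135.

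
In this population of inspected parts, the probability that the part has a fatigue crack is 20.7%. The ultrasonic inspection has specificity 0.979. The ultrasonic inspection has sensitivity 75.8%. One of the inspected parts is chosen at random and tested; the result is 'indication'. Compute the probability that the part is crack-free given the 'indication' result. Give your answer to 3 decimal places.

Let H be the event that the part has a fatigue crack. P(H) = 0.207, so P(¬H) = 0.793. With E the 'indication' result, P(E|H) = 0.758 and P(E|¬H) = 0.021.
P(E) = 0.758·0.207 + 0.021·0.793 = 0.15691 + 0.016653 = 0.17356.
By Bayes' theorem, P(H|E) = 0.15691 / 0.17356 = 0.904. Hence P(¬H|E) = 1 − 0.904 = 0.096.

P(¬H | E) ≈ 0.096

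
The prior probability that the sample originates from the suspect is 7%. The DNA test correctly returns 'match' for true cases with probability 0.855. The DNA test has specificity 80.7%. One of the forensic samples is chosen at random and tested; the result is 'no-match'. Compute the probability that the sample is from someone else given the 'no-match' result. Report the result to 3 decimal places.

Let H be the event that the sample originates from the suspect. P(H) = 0.07, so P(¬H) = 0.93. With E the 'no-match' result, P(E|H) = 0.145 and P(E|¬H) = 0.807.
P(E) = 0.145·0.07 + 0.807·0.93 = 0.010150 + 0.75051 = 0.76066.
By Bayes' theorem, P(H|E) = 0.010150 / 0.76066 = 0.013. Hence P(¬H|E) = 1 − 0.013 = 0.987.

P(¬H | E) ≈ 0.987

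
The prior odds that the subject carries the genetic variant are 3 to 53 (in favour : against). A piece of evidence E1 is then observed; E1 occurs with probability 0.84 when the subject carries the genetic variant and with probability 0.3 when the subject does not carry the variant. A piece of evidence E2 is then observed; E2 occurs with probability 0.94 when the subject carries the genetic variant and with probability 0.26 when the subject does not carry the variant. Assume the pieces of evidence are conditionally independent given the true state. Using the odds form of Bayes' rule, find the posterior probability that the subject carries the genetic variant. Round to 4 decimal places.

Prior odds = 3/53 = 0.056604. In log-odds, ln(0.056604) = -2.8717.
Add log likelihood ratios: ln(2.8000) + ln(3.6154) = 2.3148.
Posterior log-odds = -0.55686, so posterior odds = exp(-0.55686) = 0.57300. Converting, P(H|E) = 0.57300/1.5730 = 0.3643.

Posterior probability ≈ 0.3643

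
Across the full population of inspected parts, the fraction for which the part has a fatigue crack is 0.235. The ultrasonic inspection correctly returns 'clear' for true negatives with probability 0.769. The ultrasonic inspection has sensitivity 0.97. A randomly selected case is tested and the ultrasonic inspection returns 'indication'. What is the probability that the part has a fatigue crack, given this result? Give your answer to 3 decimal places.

Write H for 'the part has a fatigue crack'. Prior odds H:¬H = 0.235/0.765 = 0.30719. For the 'indication' outcome, the likelihood ratio is 0.97/0.231 = 4.1991.
Posterior odds = 0.30719 × 4.1991 = 1.2899, so P(H|E) = 1.2899/(1+1.2899) = 0.563.

P(H | E) ≈ 0.563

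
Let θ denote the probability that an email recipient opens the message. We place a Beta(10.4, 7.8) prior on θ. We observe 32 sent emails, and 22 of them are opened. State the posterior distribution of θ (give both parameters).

Observing 22 successes and 10 failures updates Beta(10.4, 7.8) by adding the success and failure counts to the two shape parameters: α = 10.4+22 = 32.4, β = 7.8+10 = 17.8.

Posterior: Beta(32.4, 17.8)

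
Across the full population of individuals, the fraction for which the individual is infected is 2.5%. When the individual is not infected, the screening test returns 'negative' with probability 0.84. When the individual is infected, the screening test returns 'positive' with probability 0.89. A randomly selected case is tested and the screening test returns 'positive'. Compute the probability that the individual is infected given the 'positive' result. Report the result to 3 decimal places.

P(H | E) ≈ 0.125

Let H be the event that the individual is infected. P(H) = 0.025, so P(¬H) = 0.975. With E the 'positive' result, P(E|H) = 0.89 and P(E|¬H) = 0.16.
P(E) = 0.89·0.025 + 0.16·0.975 = 0.022250 + 0.15600 = 0.17825.
By Bayes' theorem, P(H|E) = 0.022250 / 0.17825 = 0.125.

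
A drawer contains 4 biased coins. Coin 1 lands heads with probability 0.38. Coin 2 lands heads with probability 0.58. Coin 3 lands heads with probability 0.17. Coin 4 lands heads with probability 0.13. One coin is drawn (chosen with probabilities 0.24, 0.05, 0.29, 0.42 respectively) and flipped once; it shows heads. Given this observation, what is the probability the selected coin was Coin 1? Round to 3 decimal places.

Posterior probability ≈ 0.407

Tabulate prior·likelihood by source: [1] prior 0.24, lik 0.38, product 0.09120; [2] prior 0.05, lik 0.58, product 0.02900; [3] prior 0.29, lik 0.17, product 0.04930; [4] prior 0.42, lik 0.13, product 0.05460.
Normalizing constant = 0.22410; the posterior for Coin 1 is its product over the sum, 0.09120/0.22410 = 0.407.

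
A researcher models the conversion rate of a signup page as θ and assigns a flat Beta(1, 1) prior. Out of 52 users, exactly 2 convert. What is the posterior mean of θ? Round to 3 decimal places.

The binomial likelihood is conjugate to the Beta prior: with 2 successes and 50 failures, the posterior is Beta(1+2, 1+50) = Beta(3, 51).
E[θ | data] = 3/(3+51) = 0.056.

Posterior mean ≈ 0.056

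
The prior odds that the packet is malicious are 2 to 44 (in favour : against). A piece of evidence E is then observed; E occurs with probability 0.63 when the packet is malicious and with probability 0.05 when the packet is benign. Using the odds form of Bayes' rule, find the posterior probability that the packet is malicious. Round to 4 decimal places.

Posterior probability ≈ 0.3642

Prior odds = 2/44 = 0.045455.
Likelihood ratio for E = 0.63/0.05 = 12.600.
Posterior odds = prior odds × LR = 0.57273.
Posterior probability = odds/(1+odds) = 0.57273/1.5727 = 0.3642.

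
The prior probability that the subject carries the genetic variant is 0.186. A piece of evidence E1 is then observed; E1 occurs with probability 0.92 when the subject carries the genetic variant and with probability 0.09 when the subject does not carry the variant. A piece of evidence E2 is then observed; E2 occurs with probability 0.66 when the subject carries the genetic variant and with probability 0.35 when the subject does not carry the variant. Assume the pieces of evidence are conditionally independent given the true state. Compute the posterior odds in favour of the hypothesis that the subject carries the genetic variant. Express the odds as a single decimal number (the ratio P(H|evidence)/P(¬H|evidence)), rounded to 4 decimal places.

Prior odds = 0.186/(1−0.186) = 0.22850.
Likelihood ratio for E1 = 0.92/0.09 = 10.222.
Likelihood ratio for E2 = 0.66/0.35 = 1.8857.
Posterior odds = prior odds × LR₁ × LR₂ = 4.4046.

Posterior odds ≈ 4.4046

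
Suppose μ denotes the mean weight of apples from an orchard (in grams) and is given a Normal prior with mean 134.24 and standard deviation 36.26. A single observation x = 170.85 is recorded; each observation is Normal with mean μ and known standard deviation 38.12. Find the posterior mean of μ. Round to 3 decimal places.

With known σ, the Normal prior is conjugate. Weight on the data is w = (n/σ²)/(n/σ² + 1/τ₀²) = 0.00068817/(0.00068817+0.00076058) = 0.47501.
Posterior mean = w·x̄ + (1−w)·μ₀ = 0.47501·170.85 + 0.52499·134.24 = 151.630.

Posterior mean ≈ 151.630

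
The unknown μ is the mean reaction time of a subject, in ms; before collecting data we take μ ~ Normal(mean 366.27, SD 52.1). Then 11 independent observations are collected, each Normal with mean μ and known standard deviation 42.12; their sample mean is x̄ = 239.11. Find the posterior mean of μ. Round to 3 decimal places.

Prior precision 1/τ₀² = 1/52.1² = 0.00036840; data precision n/σ² = 11/42.12² = 0.00620035.
Posterior precision = 0.00036840 + 0.00620035 = 0.00656875.
Posterior mean = (0.00036840·366.27 + 0.00620035·239.11) / 0.00656875 = 246.242.

Posterior mean ≈ 246.242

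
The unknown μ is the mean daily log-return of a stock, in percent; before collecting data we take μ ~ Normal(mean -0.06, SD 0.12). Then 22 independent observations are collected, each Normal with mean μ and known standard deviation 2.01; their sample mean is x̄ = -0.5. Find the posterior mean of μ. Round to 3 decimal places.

Posterior mean ≈ -0.092

With known σ, the Normal prior is conjugate. Weight on the data is w = (n/σ²)/(n/σ² + 1/τ₀²) = 5.44541/(5.44541+69.4444) = 0.072712.
Posterior mean = w·x̄ + (1−w)·μ₀ = 0.072712·-0.5 + 0.92729·-0.06 = -0.092.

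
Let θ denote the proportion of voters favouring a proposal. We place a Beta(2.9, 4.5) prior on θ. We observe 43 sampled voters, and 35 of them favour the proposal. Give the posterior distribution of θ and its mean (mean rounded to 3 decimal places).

Observing 35 successes and 8 failures updates Beta(2.9, 4.5) by adding the success and failure counts to the two shape parameters: α = 2.9+35 = 37.9, β = 4.5+8 = 12.5.
E[θ | data] = 37.9/(37.9+12.5) = 0.752.

Posterior: Beta(37.9, 12.5); mean ≈ 0.752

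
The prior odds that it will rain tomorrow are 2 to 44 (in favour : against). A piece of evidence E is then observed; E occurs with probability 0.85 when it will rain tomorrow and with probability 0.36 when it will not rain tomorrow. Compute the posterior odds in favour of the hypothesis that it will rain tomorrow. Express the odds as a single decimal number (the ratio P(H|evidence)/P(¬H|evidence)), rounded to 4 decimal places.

Posterior odds ≈ 0.1073

Prior odds = 2/44 = 0.045455.
Likelihood ratio for E = 0.85/0.36 = 2.3611.
Posterior odds = prior odds × LR = 0.10732.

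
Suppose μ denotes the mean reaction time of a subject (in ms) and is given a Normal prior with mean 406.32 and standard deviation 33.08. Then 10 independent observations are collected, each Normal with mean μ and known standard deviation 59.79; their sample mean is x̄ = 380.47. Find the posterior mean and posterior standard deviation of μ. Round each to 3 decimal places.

Prior precision 1/τ₀² = 1/33.08² = 0.00091384; data precision n/σ² = 10/59.79² = 0.00279732.
Posterior precision = 0.00091384 + 0.00279732 = 0.00371116, giving posterior SD = 1/√0.00371116 = 16.415.
Posterior mean = (0.00091384·406.32 + 0.00279732·380.47) / 0.00371116 = 386.835.

Posterior mean ≈ 386.835; posterior SD ≈ 16.415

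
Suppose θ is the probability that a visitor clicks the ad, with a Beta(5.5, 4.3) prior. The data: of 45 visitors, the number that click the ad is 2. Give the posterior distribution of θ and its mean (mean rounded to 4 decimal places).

Observing 2 successes and 43 failures updates Beta(5.5, 4.3) by adding the success and failure counts to the two shape parameters: α = 5.5+2 = 7.5, β = 4.3+43 = 47.3.
E[θ | data] = 7.5/(7.5+47.3) = 0.1369.

Posterior: Beta(7.5, 47.3); mean ≈ 0.1369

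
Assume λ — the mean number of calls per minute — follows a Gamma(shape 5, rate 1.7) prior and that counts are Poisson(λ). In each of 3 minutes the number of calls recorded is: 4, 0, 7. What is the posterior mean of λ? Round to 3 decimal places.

Posterior mean ≈ 3.404

Total count ∑xᵢ = 11 over n = 3 minutes.
Gamma is conjugate to the Poisson likelihood: posterior is Gamma(shape = 5+11 = 16, rate = 1.7+3 = 4.7).
Posterior mean = shape/rate = 16/4.7 = 3.404.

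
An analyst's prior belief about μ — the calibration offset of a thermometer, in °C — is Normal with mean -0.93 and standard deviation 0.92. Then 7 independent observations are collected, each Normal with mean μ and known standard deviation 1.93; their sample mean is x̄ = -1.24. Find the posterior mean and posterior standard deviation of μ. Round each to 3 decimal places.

Posterior mean ≈ -1.120; posterior SD ≈ 0.572

Prior precision 1/τ₀² = 1/0.92² = 1.18147; data precision n/σ² = 7/1.93² = 1.87925.
Posterior precision = 1.18147 + 1.87925 = 3.06072, giving posterior SD = 1/√3.06072 = 0.572.
Posterior mean = (1.18147·-0.93 + 1.87925·-1.24) / 3.06072 = -1.120.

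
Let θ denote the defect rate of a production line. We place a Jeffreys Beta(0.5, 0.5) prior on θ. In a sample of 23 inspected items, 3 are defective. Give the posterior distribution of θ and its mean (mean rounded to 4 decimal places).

The binomial likelihood is conjugate to the Beta prior: with 3 successes and 20 failures, the posterior is Beta(0.5+3, 0.5+20) = Beta(3.5, 20.5).
E[θ | data] = 3.5/(3.5+20.5) = 0.1458.

Posterior: Beta(3.5, 20.5); mean ≈ 0.1458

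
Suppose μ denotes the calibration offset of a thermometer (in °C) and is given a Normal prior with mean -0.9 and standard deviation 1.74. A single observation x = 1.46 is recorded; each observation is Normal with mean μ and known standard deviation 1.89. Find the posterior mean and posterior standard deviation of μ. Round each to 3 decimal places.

Posterior mean ≈ 0.183; posterior SD ≈ 1.280

With known σ, the Normal prior is conjugate. Weight on the data is w = (n/σ²)/(n/σ² + 1/τ₀²) = 0.279947/(0.279947+0.330295) = 0.45875.
Posterior mean = w·x̄ + (1−w)·μ₀ = 0.45875·1.46 + 0.54125·-0.9 = 0.183. Posterior variance = 1/(0.279947+0.330295) = 1.63869, so SD = 1.280.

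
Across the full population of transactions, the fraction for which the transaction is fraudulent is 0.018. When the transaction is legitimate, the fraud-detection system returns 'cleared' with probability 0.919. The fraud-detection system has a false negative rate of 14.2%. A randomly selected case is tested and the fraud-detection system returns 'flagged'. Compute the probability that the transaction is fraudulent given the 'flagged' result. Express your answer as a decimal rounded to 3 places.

Let H be the event that the transaction is fraudulent. P(H) = 0.018, so P(¬H) = 0.982. With E the 'flagged' result, P(E|H) = 0.858 and P(E|¬H) = 0.081.
P(E) = 0.858·0.018 + 0.081·0.982 = 0.015444 + 0.079542 = 0.094986.
By Bayes' theorem, P(H|E) = 0.015444 / 0.094986 = 0.163.

P(H | E) ≈ 0.163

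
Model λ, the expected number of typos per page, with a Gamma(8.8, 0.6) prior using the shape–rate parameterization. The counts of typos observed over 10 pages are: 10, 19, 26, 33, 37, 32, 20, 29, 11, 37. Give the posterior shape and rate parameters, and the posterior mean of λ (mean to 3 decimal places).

Posterior: Gamma(shape=262.8, rate=10.6); mean ≈ 24.792

The Poisson likelihood adds the total count to the shape and the number of exposure periods to the rate. Here ∑xᵢ = 254 and n = 10, so shape 8.8→262.8 and rate 0.6→10.6.
Posterior mean = shape/rate = 262.8/10.6 = 24.792.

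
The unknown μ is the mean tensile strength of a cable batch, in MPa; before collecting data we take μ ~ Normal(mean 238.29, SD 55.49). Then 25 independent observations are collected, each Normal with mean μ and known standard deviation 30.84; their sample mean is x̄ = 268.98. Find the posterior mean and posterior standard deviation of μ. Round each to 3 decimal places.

Posterior mean ≈ 268.605; posterior SD ≈ 6.130

Prior precision 1/τ₀² = 1/55.49² = 0.00032477; data precision n/σ² = 25/30.84² = 0.0262852.
Posterior precision = 0.00032477 + 0.0262852 = 0.0266100, giving posterior SD = 1/√0.0266100 = 6.130.
Posterior mean = (0.00032477·238.29 + 0.0262852·268.98) / 0.0266100 = 268.605.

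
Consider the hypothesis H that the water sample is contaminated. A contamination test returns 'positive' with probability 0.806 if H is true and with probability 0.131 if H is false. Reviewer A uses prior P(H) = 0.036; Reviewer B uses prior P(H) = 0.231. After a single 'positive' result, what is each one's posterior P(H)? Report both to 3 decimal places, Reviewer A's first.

P('+'|H) = 0.806, P('+'|¬H) = 0.131.
Reviewer A: numerator 0.806·0.036 = 0.029016; evidence = 0.029016+0.131·0.964 = 0.15530; posterior = 0.187.
Reviewer B: numerator 0.806·0.231 = 0.18619; evidence = 0.18619+0.131·0.769 = 0.28693; posterior = 0.649.

Reviewer A: 0.187; Reviewer B: 0.649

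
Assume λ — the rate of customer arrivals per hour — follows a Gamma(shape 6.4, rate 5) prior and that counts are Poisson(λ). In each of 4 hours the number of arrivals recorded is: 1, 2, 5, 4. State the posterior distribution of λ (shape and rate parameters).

Total count ∑xᵢ = 12 over n = 4 hours.
Gamma is conjugate to the Poisson likelihood: posterior is Gamma(shape = 6.4+12 = 18.4, rate = 5+4 = 9).

Posterior: Gamma(shape=18.4, rate=9)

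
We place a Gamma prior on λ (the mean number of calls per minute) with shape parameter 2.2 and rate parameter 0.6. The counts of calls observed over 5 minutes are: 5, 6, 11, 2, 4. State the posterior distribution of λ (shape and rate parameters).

Posterior: Gamma(shape=30.2, rate=5.6)

The Poisson likelihood adds the total count to the shape and the number of exposure periods to the rate. Here ∑xᵢ = 28 and n = 5, so shape 2.2→30.2 and rate 0.6→5.6.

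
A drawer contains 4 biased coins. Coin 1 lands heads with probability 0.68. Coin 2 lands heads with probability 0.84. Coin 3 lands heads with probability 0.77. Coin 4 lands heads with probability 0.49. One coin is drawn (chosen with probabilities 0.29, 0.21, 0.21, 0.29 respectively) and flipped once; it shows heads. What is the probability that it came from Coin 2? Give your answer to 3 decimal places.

Tabulate prior·likelihood by source: [1] prior 0.29, lik 0.68, product 0.1972; [2] prior 0.21, lik 0.84, product 0.1764; [3] prior 0.21, lik 0.77, product 0.1617; [4] prior 0.29, lik 0.49, product 0.1421.
Normalizing constant = 0.67740; the posterior for Coin 2 is its product over the sum, 0.1764/0.67740 = 0.260.

Posterior probability ≈ 0.260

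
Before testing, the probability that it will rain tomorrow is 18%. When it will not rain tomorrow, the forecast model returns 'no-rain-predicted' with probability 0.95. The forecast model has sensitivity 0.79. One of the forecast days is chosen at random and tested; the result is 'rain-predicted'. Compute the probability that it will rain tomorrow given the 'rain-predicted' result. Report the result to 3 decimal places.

P(H | E) ≈ 0.776

Let H be the event that it will rain tomorrow. P(H) = 0.18, so P(¬H) = 0.82. With E the 'rain-predicted' result, P(E|H) = 0.79 and P(E|¬H) = 0.05.
P(E) = 0.79·0.18 + 0.05·0.82 = 0.14220 + 0.041000 = 0.18320.
By Bayes' theorem, P(H|E) = 0.14220 / 0.18320 = 0.776.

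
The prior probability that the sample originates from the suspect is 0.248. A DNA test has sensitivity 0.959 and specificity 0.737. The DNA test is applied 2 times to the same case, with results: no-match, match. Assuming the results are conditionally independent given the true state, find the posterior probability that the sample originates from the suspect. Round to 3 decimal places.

Posterior P(H) ≈ 0.063

With H the event that the sample originates from the suspect, the joint likelihood of the observed sequence is P(data|H) = 0.041·0.959 = 0.039319 and P(data|¬H) = 0.737·0.263 = 0.19383.
Bayes: P(H|data) = 0.248·0.039319 / (0.248·0.039319 + 0.752·0.19383) = 0.0097511/0.15551 = 0.0627.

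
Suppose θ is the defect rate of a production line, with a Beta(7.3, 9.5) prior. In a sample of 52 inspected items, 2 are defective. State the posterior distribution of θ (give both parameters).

Posterior: Beta(9.3, 59.5)

Observing 2 successes and 50 failures updates Beta(7.3, 9.5) by adding the success and failure counts to the two shape parameters: α = 7.3+2 = 9.3, β = 9.5+50 = 59.5.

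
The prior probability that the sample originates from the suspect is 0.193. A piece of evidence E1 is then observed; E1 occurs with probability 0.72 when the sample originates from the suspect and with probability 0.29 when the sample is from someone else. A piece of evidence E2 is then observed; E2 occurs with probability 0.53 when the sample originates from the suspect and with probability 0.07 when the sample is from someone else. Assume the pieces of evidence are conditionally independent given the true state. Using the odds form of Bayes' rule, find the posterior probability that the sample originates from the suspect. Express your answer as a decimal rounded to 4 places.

Posterior probability ≈ 0.8180

Prior odds = 0.193/(1−0.193) = 0.23916.
Likelihood ratio for E1 = 0.72/0.29 = 2.4828.
Likelihood ratio for E2 = 0.53/0.07 = 7.5714.
Posterior odds = prior odds × LR₁ × LR₂ = 4.4957.
Posterior probability = odds/(1+odds) = 4.4957/5.4957 = 0.8180.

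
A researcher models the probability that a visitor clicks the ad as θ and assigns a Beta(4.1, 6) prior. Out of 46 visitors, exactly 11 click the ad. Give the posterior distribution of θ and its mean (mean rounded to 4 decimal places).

Posterior: Beta(15.1, 41); mean ≈ 0.2692

The binomial likelihood is conjugate to the Beta prior: with 11 successes and 35 failures, the posterior is Beta(4.1+11, 6+35) = Beta(15.1, 41).
Posterior mean = α/(α+β) = 15.1/56.1 = 0.2692.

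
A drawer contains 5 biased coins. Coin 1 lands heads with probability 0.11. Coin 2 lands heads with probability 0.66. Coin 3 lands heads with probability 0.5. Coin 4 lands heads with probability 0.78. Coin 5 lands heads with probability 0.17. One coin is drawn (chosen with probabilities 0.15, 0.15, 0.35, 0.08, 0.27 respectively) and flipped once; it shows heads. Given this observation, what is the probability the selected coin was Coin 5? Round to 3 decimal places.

Tabulate prior·likelihood by source: [1] prior 0.15, lik 0.11, product 0.01650; [2] prior 0.15, lik 0.66, product 0.09900; [3] prior 0.35, lik 0.5, product 0.1750; [4] prior 0.08, lik 0.78, product 0.06240; [5] prior 0.27, lik 0.17, product 0.04590.
Normalizing constant = 0.39880; the posterior for Coin 5 is its product over the sum, 0.04590/0.39880 = 0.115.

Posterior probability ≈ 0.115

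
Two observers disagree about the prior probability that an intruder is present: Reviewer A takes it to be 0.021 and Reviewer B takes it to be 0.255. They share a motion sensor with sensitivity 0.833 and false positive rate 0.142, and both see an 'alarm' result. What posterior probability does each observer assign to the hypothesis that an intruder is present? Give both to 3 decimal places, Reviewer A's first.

Reviewer A: 0.112; Reviewer B: 0.668

The likelihood ratio for an 'alarm' result is 0.833/0.142 = 5.8662.
Reviewer A: prior odds 0.021/0.979 = 0.021450; posterior odds 0.12583; posterior probability 0.112.
Reviewer B: prior odds 0.255/0.745 = 0.34228; posterior odds 2.0079; posterior probability 0.668.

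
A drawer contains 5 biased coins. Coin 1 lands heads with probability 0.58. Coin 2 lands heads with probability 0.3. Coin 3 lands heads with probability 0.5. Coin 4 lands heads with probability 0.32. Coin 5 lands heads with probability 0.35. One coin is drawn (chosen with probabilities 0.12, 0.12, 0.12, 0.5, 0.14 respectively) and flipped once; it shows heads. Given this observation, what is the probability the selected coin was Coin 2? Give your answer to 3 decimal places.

P(heads|C1) = 0.58; P(heads|C2) = 0.3; P(heads|C3) = 0.5; P(heads|C4) = 0.32; P(heads|C5) = 0.35.
Prior × likelihood for each source: 0.12·0.58=0.06960, 0.12·0.3=0.03600, 0.12·0.5=0.06000, 0.5·0.32=0.1600, 0.14·0.35=0.04900. Summing gives P(heads) = 0.37460.
P(Coin 2 | heads) = 0.03600 / 0.37460 = 0.096.

Posterior probability ≈ 0.096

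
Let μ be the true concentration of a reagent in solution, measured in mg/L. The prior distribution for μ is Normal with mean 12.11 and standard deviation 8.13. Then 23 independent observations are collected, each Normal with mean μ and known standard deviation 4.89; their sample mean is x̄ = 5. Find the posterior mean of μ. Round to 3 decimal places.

Prior precision 1/τ₀² = 1/8.13² = 0.0151293; data precision n/σ² = 23/4.89² = 0.961856.
Posterior precision = 0.0151293 + 0.961856 = 0.976985.
Posterior mean = (0.0151293·12.11 + 0.961856·5) / 0.976985 = 5.110.

Posterior mean ≈ 5.110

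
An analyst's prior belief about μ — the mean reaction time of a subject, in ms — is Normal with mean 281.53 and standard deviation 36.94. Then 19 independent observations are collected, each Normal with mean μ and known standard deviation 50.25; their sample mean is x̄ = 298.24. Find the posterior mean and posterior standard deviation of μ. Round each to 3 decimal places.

Posterior mean ≈ 296.757; posterior SD ≈ 11.005

With known σ, the Normal prior is conjugate. Weight on the data is w = (n/σ²)/(n/σ² + 1/τ₀²) = 0.00752457/(0.00752457+0.00073284) = 0.91125.
Posterior mean = w·x̄ + (1−w)·μ₀ = 0.91125·298.24 + 0.088749·281.53 = 296.757. Posterior variance = 1/(0.00752457+0.00073284) = 121.103, so SD = 11.005.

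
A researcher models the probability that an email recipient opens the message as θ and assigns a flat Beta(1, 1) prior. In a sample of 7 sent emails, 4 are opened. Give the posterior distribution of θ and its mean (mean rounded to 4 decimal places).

The binomial likelihood is conjugate to the Beta prior: with 4 successes and 3 failures, the posterior is Beta(1+4, 1+3) = Beta(5, 4).
Posterior mean = α/(α+β) = 5/9 = 0.5556.

Posterior: Beta(5, 4); mean ≈ 0.5556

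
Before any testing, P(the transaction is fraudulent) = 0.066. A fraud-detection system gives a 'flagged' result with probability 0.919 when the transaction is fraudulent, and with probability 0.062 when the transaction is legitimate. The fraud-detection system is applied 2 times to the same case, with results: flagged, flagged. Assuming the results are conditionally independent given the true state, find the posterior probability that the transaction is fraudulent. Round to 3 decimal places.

Posterior P(H) ≈ 0.939

With H the event that the transaction is fraudulent, the joint likelihood of the observed sequence is P(data|H) = 0.919·0.919 = 0.84456 and P(data|¬H) = 0.062·0.062 = 0.0038440.
Bayes: P(H|data) = 0.066·0.84456 / (0.066·0.84456 + 0.934·0.0038440) = 0.055741/0.059331 = 0.9395.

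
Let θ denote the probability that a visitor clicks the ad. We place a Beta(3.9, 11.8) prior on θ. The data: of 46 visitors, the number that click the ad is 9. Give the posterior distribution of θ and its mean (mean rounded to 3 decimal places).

Posterior: Beta(12.9, 48.8); mean ≈ 0.209

Observing 9 successes and 37 failures updates Beta(3.9, 11.8) by adding the success and failure counts to the two shape parameters: α = 3.9+9 = 12.9, β = 11.8+37 = 48.8.
Posterior mean = α/(α+β) = 12.9/61.7 = 0.209.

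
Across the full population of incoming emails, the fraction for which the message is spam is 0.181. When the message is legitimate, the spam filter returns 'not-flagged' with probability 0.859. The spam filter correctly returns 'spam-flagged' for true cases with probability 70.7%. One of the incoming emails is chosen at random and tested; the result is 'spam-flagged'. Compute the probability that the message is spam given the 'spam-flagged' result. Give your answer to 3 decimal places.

P(H | E) ≈ 0.526

Let H be the event that the message is spam. P(H) = 0.181, so P(¬H) = 0.819. With E the 'spam-flagged' result, P(E|H) = 0.707 and P(E|¬H) = 0.141.
P(E) = 0.707·0.181 + 0.141·0.819 = 0.12797 + 0.11548 = 0.24345.
By Bayes' theorem, P(H|E) = 0.12797 / 0.24345 = 0.526.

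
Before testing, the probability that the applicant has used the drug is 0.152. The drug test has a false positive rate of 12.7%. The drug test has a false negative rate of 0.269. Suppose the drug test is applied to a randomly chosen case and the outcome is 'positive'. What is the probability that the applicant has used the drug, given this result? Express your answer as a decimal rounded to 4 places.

P(H | E) ≈ 0.5078

Write H for 'the applicant has used the drug'. Prior odds H:¬H = 0.152/0.848 = 0.17925. For the 'positive' outcome, the likelihood ratio is 0.731/0.127 = 5.7559.
Posterior odds = 0.17925 × 5.7559 = 1.0317, so P(H|E) = 1.0317/(1+1.0317) = 0.5078.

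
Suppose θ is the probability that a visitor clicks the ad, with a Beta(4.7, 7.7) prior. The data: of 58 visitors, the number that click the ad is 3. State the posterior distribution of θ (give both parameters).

Posterior: Beta(7.7, 62.7)

Observing 3 successes and 55 failures updates Beta(4.7, 7.7) by adding the success and failure counts to the two shape parameters: α = 4.7+3 = 7.7, β = 7.7+55 = 62.7.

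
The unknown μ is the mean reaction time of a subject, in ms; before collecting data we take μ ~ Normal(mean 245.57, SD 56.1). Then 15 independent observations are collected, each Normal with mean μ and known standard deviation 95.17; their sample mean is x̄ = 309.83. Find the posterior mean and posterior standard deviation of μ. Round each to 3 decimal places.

Posterior mean ≈ 299.486; posterior SD ≈ 22.508

Prior precision 1/τ₀² = 1/56.1² = 0.00031774; data precision n/σ² = 15/95.17² = 0.00165612.
Posterior precision = 0.00031774 + 0.00165612 = 0.00197386, giving posterior SD = 1/√0.00197386 = 22.508.
Posterior mean = (0.00031774·245.57 + 0.00165612·309.83) / 0.00197386 = 299.486.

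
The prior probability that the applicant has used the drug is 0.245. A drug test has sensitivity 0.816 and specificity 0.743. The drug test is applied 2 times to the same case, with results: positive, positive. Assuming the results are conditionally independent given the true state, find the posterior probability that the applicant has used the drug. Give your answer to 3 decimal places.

With H the event that the applicant has used the drug, the joint likelihood of the observed sequence is P(data|H) = 0.816·0.816 = 0.66586 and P(data|¬H) = 0.257·0.257 = 0.066049.
Bayes: P(H|data) = 0.245·0.66586 / (0.245·0.66586 + 0.755·0.066049) = 0.16313/0.21300 = 0.7659.

Posterior P(H) ≈ 0.766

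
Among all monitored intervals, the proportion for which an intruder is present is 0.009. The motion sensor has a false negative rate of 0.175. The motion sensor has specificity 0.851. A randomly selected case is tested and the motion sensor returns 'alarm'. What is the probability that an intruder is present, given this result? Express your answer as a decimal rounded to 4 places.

Let H be the event that an intruder is present. P(H) = 0.009, so P(¬H) = 0.991. With E the 'alarm' result, P(E|H) = 0.825 and P(E|¬H) = 0.149.
P(E) = 0.825·0.009 + 0.149·0.991 = 0.0074250 + 0.14766 = 0.15508.
By Bayes' theorem, P(H|E) = 0.0074250 / 0.15508 = 0.0479.

P(H | E) ≈ 0.0479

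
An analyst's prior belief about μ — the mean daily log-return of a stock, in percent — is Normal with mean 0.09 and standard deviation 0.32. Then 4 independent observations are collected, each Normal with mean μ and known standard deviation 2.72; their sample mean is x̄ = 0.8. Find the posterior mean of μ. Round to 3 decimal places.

Posterior mean ≈ 0.127

With known σ, the Normal prior is conjugate. Weight on the data is w = (n/σ²)/(n/σ² + 1/τ₀²) = 0.540657/(0.540657+9.76562) = 0.052459.
Posterior mean = w·x̄ + (1−w)·μ₀ = 0.052459·0.8 + 0.94754·0.09 = 0.127.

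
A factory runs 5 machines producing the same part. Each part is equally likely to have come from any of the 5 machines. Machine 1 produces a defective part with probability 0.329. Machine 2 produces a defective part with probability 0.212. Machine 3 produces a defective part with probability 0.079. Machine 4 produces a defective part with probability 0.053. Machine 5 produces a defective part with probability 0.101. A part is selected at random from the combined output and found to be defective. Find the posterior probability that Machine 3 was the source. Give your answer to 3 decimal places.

Posterior probability ≈ 0.102

P(defective|M1) = 0.329; P(defective|M2) = 0.212; P(defective|M3) = 0.079; P(defective|M4) = 0.053; P(defective|M5) = 0.101.
Prior × likelihood for each source: 0.2·0.329=0.06580, 0.2·0.212=0.04240, 0.2·0.079=0.01580, 0.2·0.053=0.01060, 0.2·0.101=0.02020. Summing gives P(defective) = 0.15480.
P(Machine 3 | defective) = 0.01580 / 0.15480 = 0.102.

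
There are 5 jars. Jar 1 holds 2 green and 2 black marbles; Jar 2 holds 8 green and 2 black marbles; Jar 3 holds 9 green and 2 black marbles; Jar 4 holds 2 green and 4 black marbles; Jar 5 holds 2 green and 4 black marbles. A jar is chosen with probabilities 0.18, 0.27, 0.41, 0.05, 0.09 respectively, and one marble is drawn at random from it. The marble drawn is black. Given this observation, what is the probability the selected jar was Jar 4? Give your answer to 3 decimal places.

P(black|Jar 1) = 0.5; P(black|Jar 2) = 0.2; P(black|Jar 3) = 0.1818; P(black|Jar 4) = 0.6667; P(black|Jar 5) = 0.6667.
Prior × likelihood for each source: 0.18·0.5=0.09000, 0.27·0.2=0.05400, 0.41·0.1818=0.07455, 0.05·0.6667=0.03333, 0.09·0.6667=0.06000. Summing gives P(black) = 0.31188.
P(Jar 4 | black) = 0.03333 / 0.31188 = 0.107.

Posterior probability ≈ 0.107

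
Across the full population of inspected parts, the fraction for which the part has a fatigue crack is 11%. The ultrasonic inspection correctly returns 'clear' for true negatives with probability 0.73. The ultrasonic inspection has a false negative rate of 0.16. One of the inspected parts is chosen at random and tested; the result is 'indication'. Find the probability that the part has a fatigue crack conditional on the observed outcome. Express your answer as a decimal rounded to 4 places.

Write H for 'the part has a fatigue crack'. Prior odds H:¬H = 0.11/0.89 = 0.12360. For the 'indication' outcome, the likelihood ratio is 0.84/0.27 = 3.1111.
Posterior odds = 0.12360 × 3.1111 = 0.38452, so P(H|E) = 0.38452/(1+0.38452) = 0.2777.

P(H | E) ≈ 0.2777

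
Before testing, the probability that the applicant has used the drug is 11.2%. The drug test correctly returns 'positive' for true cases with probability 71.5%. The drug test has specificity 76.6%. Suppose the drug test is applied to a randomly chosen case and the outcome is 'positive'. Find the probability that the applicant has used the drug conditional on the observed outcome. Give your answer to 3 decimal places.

Let H be the event that the applicant has used the drug. P(H) = 0.112, so P(¬H) = 0.888. With E the 'positive' result, P(E|H) = 0.715 and P(E|¬H) = 0.234.
P(E) = 0.715·0.112 + 0.234·0.888 = 0.080080 + 0.20779 = 0.28787.
By Bayes' theorem, P(H|E) = 0.080080 / 0.28787 = 0.278.

P(H | E) ≈ 0.278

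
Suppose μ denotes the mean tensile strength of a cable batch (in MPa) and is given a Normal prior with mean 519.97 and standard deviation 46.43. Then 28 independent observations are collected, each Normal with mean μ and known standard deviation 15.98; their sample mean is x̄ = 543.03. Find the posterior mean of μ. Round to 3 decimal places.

With known σ, the Normal prior is conjugate. Weight on the data is w = (n/σ²)/(n/σ² + 1/τ₀²) = 0.109649/(0.109649+0.00046388) = 0.99579.
Posterior mean = w·x̄ + (1−w)·μ₀ = 0.99579·543.03 + 0.0042127·519.97 = 542.933.

Posterior mean ≈ 542.933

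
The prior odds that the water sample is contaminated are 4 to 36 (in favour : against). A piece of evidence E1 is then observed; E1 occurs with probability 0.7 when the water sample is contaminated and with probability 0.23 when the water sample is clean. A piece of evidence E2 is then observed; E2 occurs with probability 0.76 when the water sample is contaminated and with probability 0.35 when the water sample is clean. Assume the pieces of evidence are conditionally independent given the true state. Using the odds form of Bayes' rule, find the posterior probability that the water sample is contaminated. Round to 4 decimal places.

Prior odds = 4/36 = 0.11111.
Likelihood ratio for E1 = 0.7/0.23 = 3.0435.
Likelihood ratio for E2 = 0.76/0.35 = 2.1714.
Posterior odds = prior odds × LR₁ × LR₂ = 0.73430.
Posterior probability = odds/(1+odds) = 0.73430/1.7343 = 0.4234.

Posterior probability ≈ 0.4234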